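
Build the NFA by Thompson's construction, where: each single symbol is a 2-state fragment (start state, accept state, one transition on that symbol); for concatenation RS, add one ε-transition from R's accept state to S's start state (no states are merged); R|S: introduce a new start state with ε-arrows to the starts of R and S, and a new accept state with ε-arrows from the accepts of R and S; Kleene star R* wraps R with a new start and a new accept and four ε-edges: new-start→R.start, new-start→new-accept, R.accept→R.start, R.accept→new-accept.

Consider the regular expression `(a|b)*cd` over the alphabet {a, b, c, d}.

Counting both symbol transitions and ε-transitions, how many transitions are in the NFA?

Bottom-up over the parse tree:
Each of the 4 symbol leaves contributes 1 transition (1 symbol, 0 ε).
  a|b = 6 transitions (2 symbol, 4 ε)
  (a|b)* = 10 transitions (2 symbol, 8 ε)
  (a|b)*cd = 14 transitions (4 symbol, 10 ε)

14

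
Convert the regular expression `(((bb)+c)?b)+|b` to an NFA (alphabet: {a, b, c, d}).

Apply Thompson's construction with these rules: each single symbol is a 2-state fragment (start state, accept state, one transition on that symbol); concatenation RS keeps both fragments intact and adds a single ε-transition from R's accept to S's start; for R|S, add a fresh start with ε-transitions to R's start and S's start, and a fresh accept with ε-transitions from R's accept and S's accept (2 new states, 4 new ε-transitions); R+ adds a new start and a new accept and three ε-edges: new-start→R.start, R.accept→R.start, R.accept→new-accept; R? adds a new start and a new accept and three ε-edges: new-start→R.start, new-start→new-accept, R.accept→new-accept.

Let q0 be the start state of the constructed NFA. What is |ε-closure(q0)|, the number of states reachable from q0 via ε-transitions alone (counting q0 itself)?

8

Let C(F) = |ε-closure(F.start)| within fragment F, and note whether F accepts ε. Symbol fragments have C = 1 and do not accept ε. Then:
  bb : same as the first factor's closure: |closure| = 1
  (bb)+ : |closure| = 1 + 1 = 2 (the body doesn't accept ε, so the new accept is not reached)
  (bb)+c : |closure| equals the left operand's closure size = 2 (its accept is not ε-reachable, so the closure stops there)
  ((bb)+c)? : new start has ε-edges to the inner start and to the new accept, so |closure| = 2 + 2 = 4
  ((bb)+c)?b : |closure| = 4 + 1 = 5 (closure spills across the concat boundary because the left factor accepts ε)
  (((bb)+c)?b)+ : |closure| = 1 + 5 = 6 (the body doesn't accept ε, so the new accept is not reached)
  (((bb)+c)?b)+|b : |closure| = 1 + 6 + 1 = 8 (the new accept is not ε-reachable since no branch accepts ε)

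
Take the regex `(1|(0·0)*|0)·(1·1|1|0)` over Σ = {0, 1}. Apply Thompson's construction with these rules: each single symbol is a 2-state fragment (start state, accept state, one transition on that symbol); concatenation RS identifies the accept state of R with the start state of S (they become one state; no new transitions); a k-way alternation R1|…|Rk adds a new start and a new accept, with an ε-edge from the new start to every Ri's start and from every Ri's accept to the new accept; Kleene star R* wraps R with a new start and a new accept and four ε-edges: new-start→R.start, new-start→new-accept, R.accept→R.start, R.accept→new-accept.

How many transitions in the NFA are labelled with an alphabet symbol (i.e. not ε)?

By structural recursion:
Each of the 8 symbol leaves contributes exactly 1 symbol transition.
  0·0 → 2 symbol transitions
  (0·0)* → 2 symbol transitions
  1|(0·0)*|0 → 4 symbol transitions
  1·1 → 2 symbol transitions
  1·1|1|0 → 4 symbol transitions
  (1|(0·0)*|0)·(1·1|1|0) → 8 symbol transitions

8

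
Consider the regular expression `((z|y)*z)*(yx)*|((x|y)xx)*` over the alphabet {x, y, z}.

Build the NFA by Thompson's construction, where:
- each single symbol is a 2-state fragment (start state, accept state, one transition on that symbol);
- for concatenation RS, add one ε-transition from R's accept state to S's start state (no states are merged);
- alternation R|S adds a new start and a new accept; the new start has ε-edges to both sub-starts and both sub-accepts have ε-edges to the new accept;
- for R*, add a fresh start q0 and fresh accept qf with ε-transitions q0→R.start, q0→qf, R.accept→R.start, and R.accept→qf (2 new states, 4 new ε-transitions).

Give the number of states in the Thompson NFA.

32

Per subexpression:
Each of the 9 symbol leaves contributes a 2-state fragment.
  z|y = 6 states
  (z|y)* = 8 states
  (z|y)*z = 10 states
  ((z|y)*z)* = 12 states
  yx = 4 states
  (yx)* = 6 states
  ((z|y)*z)*(yx)* = 18 states
  x|y = 6 states
  (x|y)xx = 10 states
  ((x|y)xx)* = 12 states
  ((z|y)*z)*(yx)*|((x|y)xx)* = 32 states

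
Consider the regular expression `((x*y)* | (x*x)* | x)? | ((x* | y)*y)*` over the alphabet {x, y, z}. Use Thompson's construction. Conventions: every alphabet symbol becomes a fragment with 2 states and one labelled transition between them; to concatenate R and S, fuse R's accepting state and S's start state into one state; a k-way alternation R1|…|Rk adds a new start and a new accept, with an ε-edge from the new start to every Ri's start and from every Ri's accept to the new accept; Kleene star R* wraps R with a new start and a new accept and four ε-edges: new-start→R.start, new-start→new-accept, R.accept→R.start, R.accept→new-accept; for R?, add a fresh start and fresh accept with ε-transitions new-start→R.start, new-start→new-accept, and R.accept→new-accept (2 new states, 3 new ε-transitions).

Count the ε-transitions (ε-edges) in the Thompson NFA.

Per subexpression:
Each of the 8 symbol leaves contributes 0 ε-transitions.
  x* : 4 ε-transitions
  x*y : 4 ε-transitions
  (x*y)* : 8 ε-transitions
  x* : 4 ε-transitions
  x*x : 4 ε-transitions
  (x*x)* : 8 ε-transitions
  (x*y)* | (x*x)* | x : 22 ε-transitions
  ((x*y)* | (x*x)* | x)? : 25 ε-transitions
  x* : 4 ε-transitions
  x* | y : 8 ε-transitions
  (x* | y)* : 12 ε-transitions
  (x* | y)*y : 12 ε-transitions
  ((x* | y)*y)* : 16 ε-transitions
  ((x*y)* | (x*x)* | x)? | ((x* | y)*y)* : 45 ε-transitions

45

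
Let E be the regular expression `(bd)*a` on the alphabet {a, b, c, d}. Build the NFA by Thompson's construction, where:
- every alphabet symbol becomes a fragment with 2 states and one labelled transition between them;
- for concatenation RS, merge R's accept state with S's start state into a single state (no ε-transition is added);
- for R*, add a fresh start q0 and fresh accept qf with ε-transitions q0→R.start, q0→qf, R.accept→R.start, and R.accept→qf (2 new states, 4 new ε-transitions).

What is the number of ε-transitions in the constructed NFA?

4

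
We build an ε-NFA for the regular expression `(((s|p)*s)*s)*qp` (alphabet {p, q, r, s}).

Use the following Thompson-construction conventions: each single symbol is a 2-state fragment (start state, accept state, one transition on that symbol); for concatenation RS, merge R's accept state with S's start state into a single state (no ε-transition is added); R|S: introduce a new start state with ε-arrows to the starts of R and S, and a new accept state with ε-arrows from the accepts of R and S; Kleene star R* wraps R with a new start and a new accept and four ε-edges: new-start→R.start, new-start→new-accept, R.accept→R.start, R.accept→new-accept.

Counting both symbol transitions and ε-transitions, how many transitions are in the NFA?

Recursing over subexpressions:
Each of the 6 symbol leaves contributes 1 transition (1 symbol, 0 ε).
  s|p = 6 transitions (2 symbol, 4 ε)
  (s|p)* = 10 transitions (2 symbol, 8 ε)
  (s|p)*s = 11 transitions (3 symbol, 8 ε)
  ((s|p)*s)* = 15 transitions (3 symbol, 12 ε)
  ((s|p)*s)*s = 16 transitions (4 symbol, 12 ε)
  (((s|p)*s)*s)* = 20 transitions (4 symbol, 16 ε)
  (((s|p)*s)*s)*qp = 22 transitions (6 symbol, 16 ε)

22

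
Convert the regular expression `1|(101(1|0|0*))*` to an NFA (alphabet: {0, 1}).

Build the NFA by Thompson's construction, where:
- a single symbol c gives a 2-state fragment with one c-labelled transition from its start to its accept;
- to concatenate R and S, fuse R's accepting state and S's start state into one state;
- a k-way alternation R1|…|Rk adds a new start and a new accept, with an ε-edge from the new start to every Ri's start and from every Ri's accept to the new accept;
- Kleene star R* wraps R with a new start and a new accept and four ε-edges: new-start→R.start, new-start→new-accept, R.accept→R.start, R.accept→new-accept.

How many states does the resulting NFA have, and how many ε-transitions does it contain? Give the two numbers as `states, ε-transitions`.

By structural recursion:
Each of the 7 symbol leaves contributes 2 states and 0 ε-transitions.
  0* → 4 states, 4 ε-transitions
  1|0|0* → 10 states, 10 ε-transitions
  101(1|0|0*) → 13 states, 10 ε-transitions
  (101(1|0|0*))* → 15 states, 14 ε-transitions
  1|(101(1|0|0*))* → 19 states, 18 ε-transitions

19, 18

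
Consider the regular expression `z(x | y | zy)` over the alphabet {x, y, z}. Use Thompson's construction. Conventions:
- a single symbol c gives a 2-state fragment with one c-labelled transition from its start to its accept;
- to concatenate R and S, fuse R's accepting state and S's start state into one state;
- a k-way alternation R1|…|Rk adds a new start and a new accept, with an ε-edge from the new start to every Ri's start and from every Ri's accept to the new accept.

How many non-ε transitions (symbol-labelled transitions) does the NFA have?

5

Building bottom-up:
Each of the 5 symbol leaves contributes exactly 1 symbol transition.
  zy → 2 symbol transitions
  x | y | zy → 4 symbol transitions
  z(x | y | zy) → 5 symbol transitions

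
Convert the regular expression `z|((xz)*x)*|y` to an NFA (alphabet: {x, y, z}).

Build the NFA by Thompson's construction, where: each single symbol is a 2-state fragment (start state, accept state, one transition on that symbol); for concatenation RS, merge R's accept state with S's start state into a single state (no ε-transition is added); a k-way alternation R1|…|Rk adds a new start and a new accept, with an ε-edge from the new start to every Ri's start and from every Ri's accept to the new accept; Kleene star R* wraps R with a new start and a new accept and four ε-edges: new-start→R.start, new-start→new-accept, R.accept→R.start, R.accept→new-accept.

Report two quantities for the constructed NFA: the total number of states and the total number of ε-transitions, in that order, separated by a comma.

Per subexpression:
Each of the 5 symbol leaves contributes 2 states and 0 ε-transitions.
  xz = 3 states, 0 ε-transitions
  (xz)* = 5 states, 4 ε-transitions
  (xz)*x = 6 states, 4 ε-transitions
  ((xz)*x)* = 8 states, 8 ε-transitions
  z|((xz)*x)*|y = 14 states, 14 ε-transitions

14, 14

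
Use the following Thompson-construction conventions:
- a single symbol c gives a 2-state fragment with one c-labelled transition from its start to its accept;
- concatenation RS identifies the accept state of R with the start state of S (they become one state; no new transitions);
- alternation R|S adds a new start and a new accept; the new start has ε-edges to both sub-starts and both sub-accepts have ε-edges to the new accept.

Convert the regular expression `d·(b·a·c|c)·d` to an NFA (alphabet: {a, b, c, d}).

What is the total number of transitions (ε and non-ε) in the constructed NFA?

10

Per subexpression:
Each of the 6 symbol leaves contributes 1 transition (1 symbol, 0 ε).
  b·a·c : 3 transitions (3 symbol, 0 ε)
  b·a·c|c : 8 transitions (4 symbol, 4 ε)
  d·(b·a·c|c)·d : 10 transitions (6 symbol, 4 ε)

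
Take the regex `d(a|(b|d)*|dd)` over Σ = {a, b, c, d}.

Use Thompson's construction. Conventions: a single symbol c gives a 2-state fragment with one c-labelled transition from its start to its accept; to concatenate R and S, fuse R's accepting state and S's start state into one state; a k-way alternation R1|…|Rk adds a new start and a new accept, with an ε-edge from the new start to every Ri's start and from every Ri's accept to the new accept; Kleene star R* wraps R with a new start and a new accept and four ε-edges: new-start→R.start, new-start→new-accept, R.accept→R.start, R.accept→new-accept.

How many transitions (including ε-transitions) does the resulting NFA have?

20

Bottom-up over the parse tree:
Each of the 6 symbol leaves contributes 1 transition (1 symbol, 0 ε).
  b|d = 6 transitions (2 symbol, 4 ε)
  (b|d)* = 10 transitions (2 symbol, 8 ε)
  dd = 2 transitions (2 symbol, 0 ε)
  a|(b|d)*|dd = 19 transitions (5 symbol, 14 ε)
  d(a|(b|d)*|dd) = 20 transitions (6 symbol, 14 ε)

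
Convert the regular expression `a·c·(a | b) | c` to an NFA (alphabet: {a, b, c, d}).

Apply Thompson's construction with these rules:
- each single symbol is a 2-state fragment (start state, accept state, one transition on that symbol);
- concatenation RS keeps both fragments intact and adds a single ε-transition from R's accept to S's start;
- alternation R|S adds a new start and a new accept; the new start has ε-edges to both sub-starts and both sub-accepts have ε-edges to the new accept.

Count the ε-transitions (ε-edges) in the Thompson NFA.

10

Recursing over subexpressions:
Each of the 5 symbol leaves contributes 0 ε-transitions.
  a | b → 4 ε-transitions
  a·c·(a | b) → 6 ε-transitions
  a·c·(a | b) | c → 10 ε-transitions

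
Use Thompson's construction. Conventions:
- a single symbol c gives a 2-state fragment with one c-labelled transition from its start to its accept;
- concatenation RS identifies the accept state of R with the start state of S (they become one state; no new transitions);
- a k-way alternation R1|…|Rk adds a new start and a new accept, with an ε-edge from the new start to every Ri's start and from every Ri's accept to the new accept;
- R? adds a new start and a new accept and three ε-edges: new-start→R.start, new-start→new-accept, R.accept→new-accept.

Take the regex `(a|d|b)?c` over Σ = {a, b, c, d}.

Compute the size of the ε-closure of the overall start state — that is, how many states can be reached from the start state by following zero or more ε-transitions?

6

Let C(F) = |ε-closure(F.start)| within fragment F, and note whether F accepts ε. Symbol fragments have C = 1 and do not accept ε. Then:
  a|d|b → |closure| = 1 + 1 + 1 + 1 = 4 (the new accept is not ε-reachable since no branch accepts ε)
  (a|d|b)? → |closure| = 1 (new start) + 4 (body) + 1 (new accept, via ε) = 6
  (a|d|b)?c → the left operand accepts ε, so the closure extends into the next operand (the shared merged state is already counted); |closure| = 6 + (1−1) = 6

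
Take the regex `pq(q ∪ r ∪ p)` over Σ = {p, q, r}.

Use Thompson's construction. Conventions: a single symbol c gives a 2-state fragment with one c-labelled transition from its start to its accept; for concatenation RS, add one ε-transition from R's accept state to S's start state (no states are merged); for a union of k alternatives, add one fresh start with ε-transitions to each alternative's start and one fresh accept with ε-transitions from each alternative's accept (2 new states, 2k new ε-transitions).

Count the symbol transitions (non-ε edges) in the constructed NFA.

5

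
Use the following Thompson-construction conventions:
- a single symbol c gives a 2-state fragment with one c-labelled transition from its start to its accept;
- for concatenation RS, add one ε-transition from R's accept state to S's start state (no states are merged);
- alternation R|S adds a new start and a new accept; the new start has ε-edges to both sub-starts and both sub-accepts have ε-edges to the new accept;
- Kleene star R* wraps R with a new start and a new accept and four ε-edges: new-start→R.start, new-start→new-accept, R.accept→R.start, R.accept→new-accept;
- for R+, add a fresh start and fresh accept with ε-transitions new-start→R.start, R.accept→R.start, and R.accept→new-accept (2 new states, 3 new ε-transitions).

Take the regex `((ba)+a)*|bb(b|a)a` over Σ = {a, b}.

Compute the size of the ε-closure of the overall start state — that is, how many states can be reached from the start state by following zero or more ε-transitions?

Compute the ε-closure size of each fragment's start state recursively; a symbol fragment's start has no outgoing ε-edge, so its closure is just itself (size 1).
  ba → |ε-closure| equals the left operand's closure size = 1 (its accept is not ε-reachable, so the closure stops there)
  (ba)+ → new start ε-reaches only the body's start; the new accept needs a symbol first: |ε-closure| = 1 + 1 = 2
  (ba)+a → |ε-closure| equals the left operand's closure size = 2 (its accept is not ε-reachable, so the closure stops there)
  ((ba)+a)* → the star's fresh start ε-reaches both the body's start and the fresh accept: |ε-closure| = 2 + 2 = 4
  b|a → new start ε-reaches every alternative's start; none of them accept ε, so the new accept is not reached: |ε-closure| = 1 + 1 + 1 = 3
  bb(b|a)a → |ε-closure| equals the left operand's closure size = 1 (its accept is not ε-reachable, so the closure stops there)
  ((ba)+a)*|bb(b|a)a → new start ε-reaches every alternative's start; at least one alternative accepts ε, so the union's new accept is reached too: |ε-closure| = 1 + 4 + 1 + 1 = 7

7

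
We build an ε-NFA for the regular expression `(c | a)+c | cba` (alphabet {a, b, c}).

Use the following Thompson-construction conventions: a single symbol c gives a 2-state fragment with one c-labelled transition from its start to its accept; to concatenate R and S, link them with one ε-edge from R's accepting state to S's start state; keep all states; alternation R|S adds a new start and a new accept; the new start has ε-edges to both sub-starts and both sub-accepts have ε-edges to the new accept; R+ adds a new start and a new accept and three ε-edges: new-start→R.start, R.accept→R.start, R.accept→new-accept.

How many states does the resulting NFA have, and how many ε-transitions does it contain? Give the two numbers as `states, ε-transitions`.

18, 14

Building bottom-up:
Each of the 6 symbol leaves contributes 2 states and 0 ε-transitions.
  c | a = 6 states, 4 ε-transitions
  (c | a)+ = 8 states, 7 ε-transitions
  (c | a)+c = 10 states, 8 ε-transitions
  cba = 6 states, 2 ε-transitions
  (c | a)+c | cba = 18 states, 14 ε-transitions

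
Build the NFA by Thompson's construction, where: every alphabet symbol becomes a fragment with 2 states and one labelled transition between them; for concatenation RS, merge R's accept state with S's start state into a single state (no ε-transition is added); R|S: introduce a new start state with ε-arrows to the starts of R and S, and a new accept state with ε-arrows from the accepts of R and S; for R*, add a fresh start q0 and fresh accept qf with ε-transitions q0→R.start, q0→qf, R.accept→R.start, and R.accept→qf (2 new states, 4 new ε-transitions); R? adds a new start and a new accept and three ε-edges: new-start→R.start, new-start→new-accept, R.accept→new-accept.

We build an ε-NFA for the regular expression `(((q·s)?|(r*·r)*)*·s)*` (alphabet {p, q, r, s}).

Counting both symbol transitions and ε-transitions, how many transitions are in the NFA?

By structural recursion:
Each of the 5 symbol leaves contributes 1 transition (1 symbol, 0 ε).
  q·s : 2 transitions (2 symbol, 0 ε)
  (q·s)? : 5 transitions (2 symbol, 3 ε)
  r* : 5 transitions (1 symbol, 4 ε)
  r*·r : 6 transitions (2 symbol, 4 ε)
  (r*·r)* : 10 transitions (2 symbol, 8 ε)
  (q·s)?|(r*·r)* : 19 transitions (4 symbol, 15 ε)
  ((q·s)?|(r*·r)*)* : 23 transitions (4 symbol, 19 ε)
  ((q·s)?|(r*·r)*)*·s : 24 transitions (5 symbol, 19 ε)
  (((q·s)?|(r*·r)*)*·s)* : 28 transitions (5 symbol, 23 ε)

28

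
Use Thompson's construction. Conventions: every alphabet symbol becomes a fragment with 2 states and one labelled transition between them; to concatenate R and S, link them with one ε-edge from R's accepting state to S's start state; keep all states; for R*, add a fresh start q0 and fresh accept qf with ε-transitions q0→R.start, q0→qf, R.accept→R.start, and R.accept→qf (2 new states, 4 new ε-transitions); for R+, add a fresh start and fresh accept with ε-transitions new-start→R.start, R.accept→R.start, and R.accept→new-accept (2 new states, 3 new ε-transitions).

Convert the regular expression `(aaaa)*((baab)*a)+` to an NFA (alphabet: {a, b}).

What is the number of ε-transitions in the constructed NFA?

By structural recursion:
Each of the 9 symbol leaves contributes 0 ε-transitions.
  aaaa : 3 ε-transitions
  (aaaa)* : 7 ε-transitions
  baab : 3 ε-transitions
  (baab)* : 7 ε-transitions
  (baab)*a : 8 ε-transitions
  ((baab)*a)+ : 11 ε-transitions
  (aaaa)*((baab)*a)+ : 19 ε-transitions

19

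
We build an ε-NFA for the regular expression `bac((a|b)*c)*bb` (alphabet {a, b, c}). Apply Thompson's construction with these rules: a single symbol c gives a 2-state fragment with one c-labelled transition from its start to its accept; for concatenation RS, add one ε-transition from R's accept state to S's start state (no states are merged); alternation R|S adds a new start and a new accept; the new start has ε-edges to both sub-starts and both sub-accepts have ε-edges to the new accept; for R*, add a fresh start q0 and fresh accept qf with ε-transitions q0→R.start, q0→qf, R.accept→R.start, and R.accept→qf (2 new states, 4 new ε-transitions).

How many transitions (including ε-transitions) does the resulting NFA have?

Bottom-up over the parse tree:
Each of the 8 symbol leaves contributes 1 transition (1 symbol, 0 ε).
  a|b → 6 transitions (2 symbol, 4 ε)
  (a|b)* → 10 transitions (2 symbol, 8 ε)
  (a|b)*c → 12 transitions (3 symbol, 9 ε)
  ((a|b)*c)* → 16 transitions (3 symbol, 13 ε)
  bac((a|b)*c)*bb → 26 transitions (8 symbol, 18 ε)

26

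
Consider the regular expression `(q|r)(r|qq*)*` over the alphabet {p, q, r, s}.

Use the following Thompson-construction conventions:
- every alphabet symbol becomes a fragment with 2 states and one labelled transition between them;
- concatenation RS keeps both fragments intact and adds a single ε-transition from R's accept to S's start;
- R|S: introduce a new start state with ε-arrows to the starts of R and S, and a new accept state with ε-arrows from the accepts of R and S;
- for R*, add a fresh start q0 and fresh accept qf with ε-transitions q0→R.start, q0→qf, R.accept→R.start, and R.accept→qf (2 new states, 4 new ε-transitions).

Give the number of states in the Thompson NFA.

18

Per subexpression:
Each of the 5 symbol leaves contributes a 2-state fragment.
  q|r = 6 states
  q* = 4 states
  qq* = 6 states
  r|qq* = 10 states
  (r|qq*)* = 12 states
  (q|r)(r|qq*)* = 18 states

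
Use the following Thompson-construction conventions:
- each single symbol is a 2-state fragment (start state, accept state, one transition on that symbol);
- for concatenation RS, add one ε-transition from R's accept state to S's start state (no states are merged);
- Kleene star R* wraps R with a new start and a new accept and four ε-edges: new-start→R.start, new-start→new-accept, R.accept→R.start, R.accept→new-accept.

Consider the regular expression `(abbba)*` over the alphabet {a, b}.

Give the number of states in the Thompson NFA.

Per subexpression:
Each of the 5 symbol leaves contributes a 2-state fragment.
  abbba → 10 states
  (abbba)* → 12 states

12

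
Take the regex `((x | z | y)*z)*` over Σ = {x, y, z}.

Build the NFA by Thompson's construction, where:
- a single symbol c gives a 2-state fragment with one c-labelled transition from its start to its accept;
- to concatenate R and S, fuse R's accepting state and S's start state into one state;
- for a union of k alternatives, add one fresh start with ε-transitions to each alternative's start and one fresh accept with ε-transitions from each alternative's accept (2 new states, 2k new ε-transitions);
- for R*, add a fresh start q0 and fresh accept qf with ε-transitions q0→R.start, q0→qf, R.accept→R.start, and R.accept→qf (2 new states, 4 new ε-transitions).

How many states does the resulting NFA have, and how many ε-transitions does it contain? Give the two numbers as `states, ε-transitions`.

13, 14

Building bottom-up:
Each of the 4 symbol leaves contributes 2 states and 0 ε-transitions.
  x | z | y → 8 states, 6 ε-transitions
  (x | z | y)* → 10 states, 10 ε-transitions
  (x | z | y)*z → 11 states, 10 ε-transitions
  ((x | z | y)*z)* → 13 states, 14 ε-transitions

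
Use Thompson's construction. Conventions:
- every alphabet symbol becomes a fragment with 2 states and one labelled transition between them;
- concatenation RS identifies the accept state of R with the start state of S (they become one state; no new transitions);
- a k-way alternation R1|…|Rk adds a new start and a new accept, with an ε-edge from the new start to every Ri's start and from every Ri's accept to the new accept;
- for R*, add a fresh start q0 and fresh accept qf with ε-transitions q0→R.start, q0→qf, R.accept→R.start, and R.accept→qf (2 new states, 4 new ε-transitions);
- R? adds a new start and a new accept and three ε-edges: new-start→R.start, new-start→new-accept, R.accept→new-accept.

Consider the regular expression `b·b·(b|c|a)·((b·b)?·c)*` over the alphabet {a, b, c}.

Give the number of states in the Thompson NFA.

17

Recursing over subexpressions:
Each of the 8 symbol leaves contributes a 2-state fragment.
  b|c|a — 8 states
  b·b — 3 states
  (b·b)? — 5 states
  (b·b)?·c — 6 states
  ((b·b)?·c)* — 8 states
  b·b·(b|c|a)·((b·b)?·c)* — 17 states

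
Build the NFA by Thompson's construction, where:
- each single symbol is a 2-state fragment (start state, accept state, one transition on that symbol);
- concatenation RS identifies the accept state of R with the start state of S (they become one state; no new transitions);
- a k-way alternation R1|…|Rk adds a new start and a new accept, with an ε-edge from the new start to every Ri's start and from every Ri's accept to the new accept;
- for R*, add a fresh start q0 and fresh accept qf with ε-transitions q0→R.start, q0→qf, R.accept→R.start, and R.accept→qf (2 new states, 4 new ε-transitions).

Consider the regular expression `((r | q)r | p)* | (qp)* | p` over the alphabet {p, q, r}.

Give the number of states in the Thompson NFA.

Bottom-up over the parse tree:
Each of the 7 symbol leaves contributes a 2-state fragment.
  r | q → 6 states
  (r | q)r → 7 states
  (r | q)r | p → 11 states
  ((r | q)r | p)* → 13 states
  qp → 3 states
  (qp)* → 5 states
  ((r | q)r | p)* | (qp)* | p → 22 states

22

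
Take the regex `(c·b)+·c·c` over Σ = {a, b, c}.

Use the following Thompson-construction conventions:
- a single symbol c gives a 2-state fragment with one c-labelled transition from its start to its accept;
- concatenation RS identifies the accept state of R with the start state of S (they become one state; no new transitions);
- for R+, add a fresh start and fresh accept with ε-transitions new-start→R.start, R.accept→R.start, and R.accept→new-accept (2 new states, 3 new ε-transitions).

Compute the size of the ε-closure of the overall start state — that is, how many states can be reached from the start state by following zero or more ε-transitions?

Work bottom-up. For each fragment F, track |ε-closure(F.start)| and whether F's accept lies in that closure (i.e. whether F accepts ε). A single-symbol fragment has closure size 1 and does not accept ε.
  c·b : |closure| equals the left operand's closure size = 1 (its accept is not ε-reachable, so the closure stops there)
  (c·b)+ : |closure| = 1 + 1 = 2 (the body doesn't accept ε, so the new accept is not reached)
  (c·b)+·c·c : same as the first factor's closure: |closure| = 2

2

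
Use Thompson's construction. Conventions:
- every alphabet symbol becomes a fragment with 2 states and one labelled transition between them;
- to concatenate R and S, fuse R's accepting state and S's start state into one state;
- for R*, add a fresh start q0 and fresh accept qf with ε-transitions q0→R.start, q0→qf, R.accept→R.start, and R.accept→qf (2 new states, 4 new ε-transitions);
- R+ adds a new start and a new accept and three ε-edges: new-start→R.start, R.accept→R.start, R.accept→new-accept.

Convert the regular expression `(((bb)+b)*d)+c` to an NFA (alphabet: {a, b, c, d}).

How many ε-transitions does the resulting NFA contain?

10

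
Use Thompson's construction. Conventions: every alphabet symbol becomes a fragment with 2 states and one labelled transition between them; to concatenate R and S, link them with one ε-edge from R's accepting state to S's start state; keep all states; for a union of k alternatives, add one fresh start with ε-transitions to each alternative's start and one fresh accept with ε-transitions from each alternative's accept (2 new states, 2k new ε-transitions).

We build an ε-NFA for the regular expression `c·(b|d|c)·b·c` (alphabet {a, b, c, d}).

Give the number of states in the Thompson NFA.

By structural recursion:
Each of the 6 symbol leaves contributes a 2-state fragment.
  b|d|c — 8 states
  c·(b|d|c)·b·c — 14 states

14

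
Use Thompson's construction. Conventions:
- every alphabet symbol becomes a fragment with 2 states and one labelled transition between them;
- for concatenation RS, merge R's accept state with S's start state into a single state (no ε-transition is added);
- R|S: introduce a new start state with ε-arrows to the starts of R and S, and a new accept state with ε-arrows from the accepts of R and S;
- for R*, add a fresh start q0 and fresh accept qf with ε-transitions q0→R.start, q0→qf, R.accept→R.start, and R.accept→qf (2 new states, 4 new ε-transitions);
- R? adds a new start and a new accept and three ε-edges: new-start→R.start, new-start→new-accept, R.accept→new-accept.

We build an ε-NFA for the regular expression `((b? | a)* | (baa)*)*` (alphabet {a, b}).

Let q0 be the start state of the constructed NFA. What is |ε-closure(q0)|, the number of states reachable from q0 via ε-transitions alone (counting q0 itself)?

Work bottom-up. For each fragment F, track |ε-closure(F.start)| and whether F's accept lies in that closure (i.e. whether F accepts ε). A single-symbol fragment has closure size 1 and does not accept ε.
  b? : new start has ε-edges to the inner start and to the new accept, so C = 2 + 1 = 3
  b? | a : new start ε-reaches every alternative's start; at least one alternative accepts ε, so the union's new accept is reached too: C = 1 + 3 + 1 + 1 = 6
  (b? | a)* : new start has ε-edges to the inner start and to the new accept, so C = 2 + 6 = 8
  baa : same as the first factor's closure: C = 1
  (baa)* : new start has ε-edges to the inner start and to the new accept, so C = 2 + 1 = 3
  (b? | a)* | (baa)* : C = 1 (new start) + (8 + 3) + 1 (new accept, since some branch ε-reaches its own accept) = 13
  ((b? | a)* | (baa)*)* : the star's fresh start ε-reaches both the body's start and the fresh accept: C = 2 + 13 = 15

15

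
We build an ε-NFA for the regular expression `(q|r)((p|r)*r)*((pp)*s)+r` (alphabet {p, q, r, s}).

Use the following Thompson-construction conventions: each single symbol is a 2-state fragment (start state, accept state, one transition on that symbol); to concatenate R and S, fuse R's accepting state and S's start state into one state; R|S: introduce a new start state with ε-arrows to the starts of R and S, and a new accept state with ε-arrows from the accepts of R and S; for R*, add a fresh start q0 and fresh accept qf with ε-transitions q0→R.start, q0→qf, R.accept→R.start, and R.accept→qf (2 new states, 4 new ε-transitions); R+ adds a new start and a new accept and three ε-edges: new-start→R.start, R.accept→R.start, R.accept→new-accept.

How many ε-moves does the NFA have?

Building bottom-up:
Each of the 9 symbol leaves contributes 0 ε-transitions.
  q|r : 4 ε-transitions
  p|r : 4 ε-transitions
  (p|r)* : 8 ε-transitions
  (p|r)*r : 8 ε-transitions
  ((p|r)*r)* : 12 ε-transitions
  pp : 0 ε-transitions
  (pp)* : 4 ε-transitions
  (pp)*s : 4 ε-transitions
  ((pp)*s)+ : 7 ε-transitions
  (q|r)((p|r)*r)*((pp)*s)+r : 23 ε-transitions

23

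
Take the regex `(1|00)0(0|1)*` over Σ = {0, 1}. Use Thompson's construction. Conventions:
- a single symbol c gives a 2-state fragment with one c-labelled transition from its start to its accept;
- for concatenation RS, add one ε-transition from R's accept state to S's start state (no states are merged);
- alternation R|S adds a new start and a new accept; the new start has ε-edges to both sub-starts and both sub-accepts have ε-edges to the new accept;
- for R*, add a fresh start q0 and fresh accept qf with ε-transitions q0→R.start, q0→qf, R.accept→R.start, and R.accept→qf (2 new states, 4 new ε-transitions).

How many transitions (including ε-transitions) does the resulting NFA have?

21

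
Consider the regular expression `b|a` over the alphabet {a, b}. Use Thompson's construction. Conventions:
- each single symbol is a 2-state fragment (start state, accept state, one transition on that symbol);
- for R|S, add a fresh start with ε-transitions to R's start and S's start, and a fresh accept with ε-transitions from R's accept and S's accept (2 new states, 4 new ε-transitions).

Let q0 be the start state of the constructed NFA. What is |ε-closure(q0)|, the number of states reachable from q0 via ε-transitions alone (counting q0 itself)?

3

Compute the ε-closure size of each fragment's start state recursively; a symbol fragment's start has no outgoing ε-edge, so its closure is just itself (size 1).
  b|a — |closure| = 1 + 1 + 1 = 3 (the new accept is not ε-reachable since no branch accepts ε)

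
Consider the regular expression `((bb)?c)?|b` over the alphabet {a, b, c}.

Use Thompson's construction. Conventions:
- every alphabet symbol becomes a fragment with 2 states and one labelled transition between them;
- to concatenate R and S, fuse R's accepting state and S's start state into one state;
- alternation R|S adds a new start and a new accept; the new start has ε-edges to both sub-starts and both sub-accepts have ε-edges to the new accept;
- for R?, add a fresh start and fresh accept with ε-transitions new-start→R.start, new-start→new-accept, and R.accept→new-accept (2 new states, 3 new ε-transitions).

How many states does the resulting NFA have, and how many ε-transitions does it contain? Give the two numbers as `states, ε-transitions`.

12, 10

By structural recursion:
Each of the 4 symbol leaves contributes 2 states and 0 ε-transitions.
  bb — 3 states, 0 ε-transitions
  (bb)? — 5 states, 3 ε-transitions
  (bb)?c — 6 states, 3 ε-transitions
  ((bb)?c)? — 8 states, 6 ε-transitions
  ((bb)?c)?|b — 12 states, 10 ε-transitions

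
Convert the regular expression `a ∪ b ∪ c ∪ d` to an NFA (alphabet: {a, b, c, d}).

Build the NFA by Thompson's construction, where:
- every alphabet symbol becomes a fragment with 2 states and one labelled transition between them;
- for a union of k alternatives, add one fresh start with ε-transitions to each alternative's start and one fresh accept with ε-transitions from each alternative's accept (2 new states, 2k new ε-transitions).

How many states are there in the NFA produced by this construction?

10

By structural recursion:
Each of the 4 symbol leaves contributes a 2-state fragment.
  a ∪ b ∪ c ∪ d = 10 states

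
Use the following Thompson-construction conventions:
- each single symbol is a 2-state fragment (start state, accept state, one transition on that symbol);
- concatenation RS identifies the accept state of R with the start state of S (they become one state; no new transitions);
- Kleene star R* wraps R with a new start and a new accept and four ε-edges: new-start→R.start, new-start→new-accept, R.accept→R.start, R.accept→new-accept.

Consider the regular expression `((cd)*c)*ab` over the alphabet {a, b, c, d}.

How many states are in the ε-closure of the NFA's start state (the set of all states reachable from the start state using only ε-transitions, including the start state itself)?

5

Work bottom-up. For each fragment F, track |ε-closure(F.start)| and whether F's accept lies in that closure (i.e. whether F accepts ε). A single-symbol fragment has closure size 1 and does not accept ε.
  cd : C equals the left operand's closure size = 1 (its accept is not ε-reachable, so the closure stops there)
  (cd)* : new start has ε-edges to the inner start and to the new accept, so C = 2 + 1 = 3
  (cd)*c : C = 3 + (1−1) = 3 (closure spills across the concat boundary because the left factor accepts ε)
  ((cd)*c)* : C = 1 (new start) + 3 (body) + 1 (new accept) = 5
  ((cd)*c)*ab : C = 5 + (1−1) = 5 (closure spills across the concat boundary because the left factor accepts ε)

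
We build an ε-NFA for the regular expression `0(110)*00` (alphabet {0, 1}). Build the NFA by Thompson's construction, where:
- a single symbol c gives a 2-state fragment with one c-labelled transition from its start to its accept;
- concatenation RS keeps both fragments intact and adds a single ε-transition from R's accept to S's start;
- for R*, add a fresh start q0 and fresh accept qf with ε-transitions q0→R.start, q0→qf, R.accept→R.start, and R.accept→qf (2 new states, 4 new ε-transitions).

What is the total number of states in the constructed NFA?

14

Recursing over subexpressions:
Each of the 6 symbol leaves contributes a 2-state fragment.
  110 → 6 states
  (110)* → 8 states
  0(110)*00 → 14 states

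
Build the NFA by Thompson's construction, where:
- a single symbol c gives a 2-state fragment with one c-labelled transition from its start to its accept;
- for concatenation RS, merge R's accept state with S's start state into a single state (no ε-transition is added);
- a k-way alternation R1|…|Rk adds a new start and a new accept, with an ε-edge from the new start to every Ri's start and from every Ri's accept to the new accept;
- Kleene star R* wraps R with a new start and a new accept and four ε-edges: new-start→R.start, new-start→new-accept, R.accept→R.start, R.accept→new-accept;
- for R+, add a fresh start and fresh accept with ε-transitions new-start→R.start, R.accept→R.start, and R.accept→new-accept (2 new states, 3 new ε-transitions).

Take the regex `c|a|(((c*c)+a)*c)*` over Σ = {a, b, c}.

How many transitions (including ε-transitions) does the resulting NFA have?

27

Building bottom-up:
Each of the 6 symbol leaves contributes 1 transition (1 symbol, 0 ε).
  c* = 5 transitions (1 symbol, 4 ε)
  c*c = 6 transitions (2 symbol, 4 ε)
  (c*c)+ = 9 transitions (2 symbol, 7 ε)
  (c*c)+a = 10 transitions (3 symbol, 7 ε)
  ((c*c)+a)* = 14 transitions (3 symbol, 11 ε)
  ((c*c)+a)*c = 15 transitions (4 symbol, 11 ε)
  (((c*c)+a)*c)* = 19 transitions (4 symbol, 15 ε)
  c|a|(((c*c)+a)*c)* = 27 transitions (6 symbol, 21 ε)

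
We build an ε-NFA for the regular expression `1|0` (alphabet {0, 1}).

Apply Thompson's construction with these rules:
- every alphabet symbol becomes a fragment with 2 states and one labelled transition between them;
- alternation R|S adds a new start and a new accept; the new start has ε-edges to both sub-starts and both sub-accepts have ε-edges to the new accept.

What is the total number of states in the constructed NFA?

6

By structural recursion:
Each of the 2 symbol leaves contributes a 2-state fragment.
  1|0 : 6 states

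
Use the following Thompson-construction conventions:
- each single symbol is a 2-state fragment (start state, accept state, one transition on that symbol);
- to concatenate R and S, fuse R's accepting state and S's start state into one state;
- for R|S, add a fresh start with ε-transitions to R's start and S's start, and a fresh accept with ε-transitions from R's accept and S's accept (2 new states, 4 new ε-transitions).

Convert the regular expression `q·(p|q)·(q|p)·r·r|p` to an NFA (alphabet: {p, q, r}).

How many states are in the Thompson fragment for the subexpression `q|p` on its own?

6

Fragment for `q|p`:
Each of the 2 symbol leaves contributes a 2-state fragment.
  q|p → 6 states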